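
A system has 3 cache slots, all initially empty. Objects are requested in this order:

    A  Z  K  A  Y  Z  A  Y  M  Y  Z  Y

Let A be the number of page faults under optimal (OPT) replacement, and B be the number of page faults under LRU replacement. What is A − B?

Under OPT: F F F . F . . . F . . . → 5 faults.
Under LRU: F F F . F F . . F . F . → 7 faults.
A − B = 5 − 7 = -2.

-2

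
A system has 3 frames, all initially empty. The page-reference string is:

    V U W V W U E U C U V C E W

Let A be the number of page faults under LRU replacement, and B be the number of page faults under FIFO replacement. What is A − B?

-1

Under LRU: F F F . . . F . F . F . F F → 8 faults.
Under FIFO: F F F . . . F . F F F . F F → 9 faults.
A − B = 8 − 9 = -1.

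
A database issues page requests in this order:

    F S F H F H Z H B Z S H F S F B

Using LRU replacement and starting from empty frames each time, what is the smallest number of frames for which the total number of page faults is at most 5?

5

f=1: 16 faults
f=2: 11 faults
f=3: 9 faults
f=4: 8 faults
f=5: 5 faults
Smallest f with faults ≤ 5 is 5.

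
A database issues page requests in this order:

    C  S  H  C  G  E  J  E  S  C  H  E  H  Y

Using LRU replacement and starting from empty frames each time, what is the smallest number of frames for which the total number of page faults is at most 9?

5

f=1: 14 faults
f=2: 12 faults
f=3: 11 faults
f=4: 10 faults
f=5: 9 faults
f=6: 7 faults
f=7: 7 faults
Smallest f with faults ≤ 9 is 5.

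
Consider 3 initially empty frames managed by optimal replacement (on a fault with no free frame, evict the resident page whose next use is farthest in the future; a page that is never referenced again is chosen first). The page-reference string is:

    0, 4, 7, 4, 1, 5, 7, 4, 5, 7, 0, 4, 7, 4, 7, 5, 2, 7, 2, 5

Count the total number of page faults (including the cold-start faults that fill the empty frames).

0: miss, frames [0]
4: miss, frames [0, 4]
7: miss, frames [0, 4, 7]
4: hit
1: miss, evict 0, frames [4, 7, 1]
5: miss, evict 1, frames [4, 7, 5]
7: hit
4: hit
5: hit
7: hit
0: miss, evict 5, frames [4, 7, 0]
4: hit
7: hit
4: hit
7: hit
5: miss, evict 0, frames [4, 7, 5]
2: miss, evict 4, frames [7, 5, 2]
7: hit
2: hit
5: hit
Page faults: 8.

8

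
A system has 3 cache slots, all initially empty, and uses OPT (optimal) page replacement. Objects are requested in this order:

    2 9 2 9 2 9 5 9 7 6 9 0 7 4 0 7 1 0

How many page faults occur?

8

2 → fault, frames {2}
9 → fault, frames {2,9}
2 → hit
9 → hit
2 → hit
9 → hit
5 → fault, frames {2,9,5}
9 → hit
7 → fault, evict 5, frames {2,9,7}
6 → fault, evict 2, frames {9,7,6}
9 → hit
0 → fault, evict 6, frames {9,7,0}
7 → hit
4 → fault, evict 9, frames {7,0,4}
0 → hit
7 → hit
1 → fault, evict 4, frames {7,0,1}
0 → hit
Page faults: 8.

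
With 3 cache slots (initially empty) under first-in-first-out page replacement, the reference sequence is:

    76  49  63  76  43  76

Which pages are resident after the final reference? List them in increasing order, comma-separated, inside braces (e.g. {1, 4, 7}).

{43, 63, 76}

76 -> miss, frames [76]
49 -> miss, frames [76, 49]
63 -> miss, frames [76, 49, 63]
76 -> hit
43 -> miss, evict 76, frames [49, 63, 43]
76 -> miss, evict 49, frames [63, 43, 76]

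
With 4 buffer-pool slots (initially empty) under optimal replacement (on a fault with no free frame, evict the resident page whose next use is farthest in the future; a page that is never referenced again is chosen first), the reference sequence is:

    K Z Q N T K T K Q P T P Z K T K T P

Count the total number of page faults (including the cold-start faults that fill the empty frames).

6

K → miss, frames {K}
Z → miss, frames {K,Z}
Q → miss, frames {K,Z,Q}
N → miss, frames {K,Z,Q,N}
T → miss, evict N, frames {K,Z,Q,T}
K → hit
T → hit
K → hit
Q → hit
P → miss, evict Q, frames {K,Z,T,P}
T → hit
P → hit
Z → hit
K → hit
T → hit
K → hit
T → hit
P → hit
Page faults: 6.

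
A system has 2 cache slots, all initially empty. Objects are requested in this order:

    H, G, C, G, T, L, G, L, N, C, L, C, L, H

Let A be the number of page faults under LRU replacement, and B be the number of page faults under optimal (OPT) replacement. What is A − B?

2

Under LRU: F F F . F F F . F F F . . F → 10 faults.
Under OPT: F F F . F F . . F F . . . F → 8 faults.
A − B = 10 − 8 = 2.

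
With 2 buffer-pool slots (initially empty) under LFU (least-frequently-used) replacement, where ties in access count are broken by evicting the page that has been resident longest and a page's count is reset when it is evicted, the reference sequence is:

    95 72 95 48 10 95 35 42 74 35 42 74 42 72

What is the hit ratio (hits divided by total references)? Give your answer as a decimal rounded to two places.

0.14

95 → fault, frames [95]
72 → fault, frames [95, 72]
95 → hit
48 → fault, evict 72, frames [95, 48]
10 → fault, evict 48, frames [95, 10]
95 → hit
35 → fault, evict 10, frames [95, 35]
42 → fault, evict 35, frames [95, 42]
74 → fault, evict 42, frames [95, 74]
35 → fault, evict 74, frames [95, 35]
42 → fault, evict 35, frames [95, 42]
74 → fault, evict 42, frames [95, 74]
42 → fault, evict 74, frames [95, 42]
72 → fault, evict 42, frames [95, 72]
Hits: 2 of 14 references → 2/14 = 0.1429.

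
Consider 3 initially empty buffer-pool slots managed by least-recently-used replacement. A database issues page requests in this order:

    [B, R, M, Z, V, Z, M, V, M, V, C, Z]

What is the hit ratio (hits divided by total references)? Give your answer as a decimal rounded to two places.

B → miss, frames [B]
R → miss, frames [B, R]
M → miss, frames [B, R, M]
Z → miss, evict B, frames [R, M, Z]
V → miss, evict R, frames [M, Z, V]
Z → hit
M → hit
V → hit
M → hit
V → hit
C → miss, evict Z, frames [M, V, C]
Z → miss, evict M, frames [V, C, Z]
Hits: 5 of 12 references → 5/12 = 0.4167.

0.42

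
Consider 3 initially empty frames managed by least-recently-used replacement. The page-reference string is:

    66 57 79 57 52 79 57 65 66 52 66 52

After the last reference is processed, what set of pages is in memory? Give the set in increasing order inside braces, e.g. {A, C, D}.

{52, 65, 66}

66: miss, frames (66)
57: miss, frames (66 57)
79: miss, frames (66 57 79)
57: hit
52: miss, evict 66, frames (79 57 52)
79: hit
57: hit
65: miss, evict 52, frames (79 57 65)
66: miss, evict 79, frames (57 65 66)
52: miss, evict 57, frames (65 66 52)
66: hit
52: hit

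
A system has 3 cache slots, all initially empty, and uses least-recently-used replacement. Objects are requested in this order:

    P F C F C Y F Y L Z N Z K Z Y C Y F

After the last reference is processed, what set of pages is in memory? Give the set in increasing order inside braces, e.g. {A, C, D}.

{C, F, Y}

P → fault, frames (P)
F → fault, frames (P F)
C → fault, frames (P F C)
F → hit
C → hit
Y → fault, evict P, frames (F C Y)
F → hit
Y → hit
L → fault, evict C, frames (F Y L)
Z → fault, evict F, frames (Y L Z)
N → fault, evict Y, frames (L Z N)
Z → hit
K → fault, evict L, frames (N Z K)
Z → hit
Y → fault, evict N, frames (K Z Y)
C → fault, evict K, frames (Z Y C)
Y → hit
F → fault, evict Z, frames (C Y F)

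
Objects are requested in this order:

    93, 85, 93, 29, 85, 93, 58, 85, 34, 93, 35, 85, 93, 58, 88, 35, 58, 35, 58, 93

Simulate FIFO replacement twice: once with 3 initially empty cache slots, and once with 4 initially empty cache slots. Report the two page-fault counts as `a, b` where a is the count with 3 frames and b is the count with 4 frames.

12, 11

3 frames: F F . F . . F . F F F F . F F F . . . F → 12 faults.
4 frames: F F . F . . F . F F F F . F F . . . . F → 11 faults.
11 < 12: adding a frame reduced faults, as is typical.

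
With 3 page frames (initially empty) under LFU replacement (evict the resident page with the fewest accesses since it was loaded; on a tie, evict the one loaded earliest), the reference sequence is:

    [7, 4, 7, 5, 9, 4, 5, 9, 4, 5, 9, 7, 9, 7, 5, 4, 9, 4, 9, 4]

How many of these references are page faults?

11

7 -> fault, frames [7]
4 -> fault, frames [7, 4]
7 -> hit
5 -> fault, frames [7, 4, 5]
9 -> fault, evict 4, frames [7, 5, 9]
4 -> fault, evict 5, frames [7, 9, 4]
5 -> fault, evict 9, frames [7, 4, 5]
9 -> fault, evict 4, frames [7, 5, 9]
4 -> fault, evict 5, frames [7, 9, 4]
5 -> fault, evict 9, frames [7, 4, 5]
9 -> fault, evict 4, frames [7, 5, 9]
7 -> hit
9 -> hit
7 -> hit
5 -> hit
4 -> fault, evict 5, frames [7, 9, 4]
9 -> hit
4 -> hit
9 -> hit
4 -> hit
Page faults: 11.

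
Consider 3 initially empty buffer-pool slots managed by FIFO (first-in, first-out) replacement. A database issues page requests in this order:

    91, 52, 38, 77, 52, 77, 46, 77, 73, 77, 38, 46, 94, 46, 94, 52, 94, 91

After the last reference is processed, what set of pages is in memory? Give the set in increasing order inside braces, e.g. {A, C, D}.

91: fault, frames [91]
52: fault, frames [91, 52]
38: fault, frames [91, 52, 38]
77: fault, evict 91, frames [52, 38, 77]
52: hit
77: hit
46: fault, evict 52, frames [38, 77, 46]
77: hit
73: fault, evict 38, frames [77, 46, 73]
77: hit
38: fault, evict 77, frames [46, 73, 38]
46: hit
94: fault, evict 46, frames [73, 38, 94]
46: fault, evict 73, frames [38, 94, 46]
94: hit
52: fault, evict 38, frames [94, 46, 52]
94: hit
91: fault, evict 94, frames [46, 52, 91]

{46, 52, 91}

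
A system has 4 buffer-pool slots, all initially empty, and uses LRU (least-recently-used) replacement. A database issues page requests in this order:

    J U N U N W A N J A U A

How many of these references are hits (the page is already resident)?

5

J → miss, frames (J)
U → miss, frames (J U)
N → miss, frames (J U N)
U → hit
N → hit
W → miss, frames (J U N W)
A → miss, evict J, frames (U N W A)
N → hit
J → miss, evict U, frames (W A N J)
A → hit
U → miss, evict W, frames (N J A U)
A → hit
Hits: 5.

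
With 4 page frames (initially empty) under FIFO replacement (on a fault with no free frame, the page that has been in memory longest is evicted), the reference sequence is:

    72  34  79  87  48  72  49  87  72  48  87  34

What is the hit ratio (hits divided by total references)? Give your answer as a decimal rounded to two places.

0.33

72 -> fault, frames [72]
34 -> fault, frames [72, 34]
79 -> fault, frames [72, 34, 79]
87 -> fault, frames [72, 34, 79, 87]
48 -> fault, evict 72, frames [34, 79, 87, 48]
72 -> fault, evict 34, frames [79, 87, 48, 72]
49 -> fault, evict 79, frames [87, 48, 72, 49]
87 -> hit
72 -> hit
48 -> hit
87 -> hit
34 -> fault, evict 87, frames [48, 72, 49, 34]
Hits: 4 of 12 references → 4/12 = 0.3333.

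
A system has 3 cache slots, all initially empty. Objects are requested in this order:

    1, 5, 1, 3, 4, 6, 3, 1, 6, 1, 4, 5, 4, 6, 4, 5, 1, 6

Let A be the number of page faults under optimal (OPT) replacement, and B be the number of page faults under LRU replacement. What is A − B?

Under OPT: F F . F F F . . . . F F . . . . F . → 8 faults.
Under LRU: F F . F F F . F . . F F . F . . F F → 11 faults.
A − B = 8 − 11 = -3.

-3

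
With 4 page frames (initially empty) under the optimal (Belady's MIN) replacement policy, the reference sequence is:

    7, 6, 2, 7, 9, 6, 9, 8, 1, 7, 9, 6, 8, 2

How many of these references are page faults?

7 → miss, frames (7)
6 → miss, frames (7 6)
2 → miss, frames (7 6 2)
7 → hit
9 → miss, frames (7 6 2 9)
6 → hit
9 → hit
8 → miss, evict 2, frames (7 6 9 8)
1 → miss, evict 8, frames (7 6 9 1)
7 → hit
9 → hit
6 → hit
8 → miss, evict 1, frames (7 6 9 8)
2 → miss, evict 8, frames (7 6 9 2)
Page faults: 8.

8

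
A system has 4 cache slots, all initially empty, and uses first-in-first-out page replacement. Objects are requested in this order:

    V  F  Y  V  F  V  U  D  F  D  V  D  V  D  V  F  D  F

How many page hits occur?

V: miss, frames [V]
F: miss, frames [V, F]
Y: miss, frames [V, F, Y]
V: hit
F: hit
V: hit
U: miss, frames [V, F, Y, U]
D: miss, evict V, frames [F, Y, U, D]
F: hit
D: hit
V: miss, evict F, frames [Y, U, D, V]
D: hit
V: hit
D: hit
V: hit
F: miss, evict Y, frames [U, D, V, F]
D: hit
F: hit
Hits: 11.

11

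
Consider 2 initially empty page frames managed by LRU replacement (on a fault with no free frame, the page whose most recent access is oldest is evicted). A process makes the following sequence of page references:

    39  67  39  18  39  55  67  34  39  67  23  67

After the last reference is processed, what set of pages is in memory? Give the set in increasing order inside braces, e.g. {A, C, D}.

{23, 67}

39 -> miss, frames [39]
67 -> miss, frames [39, 67]
39 -> hit
18 -> miss, evict 67, frames [39, 18]
39 -> hit
55 -> miss, evict 18, frames [39, 55]
67 -> miss, evict 39, frames [55, 67]
34 -> miss, evict 55, frames [67, 34]
39 -> miss, evict 67, frames [34, 39]
67 -> miss, evict 34, frames [39, 67]
23 -> miss, evict 39, frames [67, 23]
67 -> hit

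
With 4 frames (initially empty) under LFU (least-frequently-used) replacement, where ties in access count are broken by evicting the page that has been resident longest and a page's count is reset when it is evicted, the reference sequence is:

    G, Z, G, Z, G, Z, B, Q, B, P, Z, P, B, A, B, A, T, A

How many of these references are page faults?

8

G -> miss, frames {G}
Z -> miss, frames {G,Z}
G -> hit
Z -> hit
G -> hit
Z -> hit
B -> miss, frames {G,Z,B}
Q -> miss, frames {G,Z,B,Q}
B -> hit
P -> miss, evict Q, frames {G,Z,B,P}
Z -> hit
P -> hit
B -> hit
A -> miss, evict P, frames {G,Z,B,A}
B -> hit
A -> hit
T -> miss, evict A, frames {G,Z,B,T}
A -> miss, evict T, frames {G,Z,B,A}
Page faults: 8.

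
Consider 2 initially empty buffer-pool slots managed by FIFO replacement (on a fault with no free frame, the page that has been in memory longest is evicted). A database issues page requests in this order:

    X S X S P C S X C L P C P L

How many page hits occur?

X: miss, frames [X]
S: miss, frames [X, S]
X: hit
S: hit
P: miss, evict X, frames [S, P]
C: miss, evict S, frames [P, C]
S: miss, evict P, frames [C, S]
X: miss, evict C, frames [S, X]
C: miss, evict S, frames [X, C]
L: miss, evict X, frames [C, L]
P: miss, evict C, frames [L, P]
C: miss, evict L, frames [P, C]
P: hit
L: miss, evict P, frames [C, L]
Hits: 3.

3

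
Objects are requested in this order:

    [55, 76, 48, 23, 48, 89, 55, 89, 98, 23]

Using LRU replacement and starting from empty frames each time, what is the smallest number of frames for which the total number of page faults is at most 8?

f=1: 10 faults
f=2: 8 faults
f=3: 8 faults
f=4: 8 faults
f=5: 6 faults
f=6: 6 faults
Smallest f with faults ≤ 8 is 2.

2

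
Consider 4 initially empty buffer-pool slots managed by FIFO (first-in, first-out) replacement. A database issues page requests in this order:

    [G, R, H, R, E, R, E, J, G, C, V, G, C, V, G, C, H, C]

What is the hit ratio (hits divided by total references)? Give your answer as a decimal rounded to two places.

G → fault, frames {G}
R → fault, frames {G,R}
H → fault, frames {G,R,H}
R → hit
E → fault, frames {G,R,H,E}
R → hit
E → hit
J → fault, evict G, frames {R,H,E,J}
G → fault, evict R, frames {H,E,J,G}
C → fault, evict H, frames {E,J,G,C}
V → fault, evict E, frames {J,G,C,V}
G → hit
C → hit
V → hit
G → hit
C → hit
H → fault, evict J, frames {G,C,V,H}
C → hit
Hits: 9 of 18 references → 9/18 = 0.5000.

0.50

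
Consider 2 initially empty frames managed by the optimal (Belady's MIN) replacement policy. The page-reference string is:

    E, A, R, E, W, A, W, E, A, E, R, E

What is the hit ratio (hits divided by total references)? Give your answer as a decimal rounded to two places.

0.42

E → fault, frames (E)
A → fault, frames (E A)
R → fault, evict A, frames (E R)
E → hit
W → fault, evict R, frames (E W)
A → fault, evict E, frames (W A)
W → hit
E → fault, evict W, frames (A E)
A → hit
E → hit
R → fault, evict A, frames (E R)
E → hit
Hits: 5 of 12 references → 5/12 = 0.4167.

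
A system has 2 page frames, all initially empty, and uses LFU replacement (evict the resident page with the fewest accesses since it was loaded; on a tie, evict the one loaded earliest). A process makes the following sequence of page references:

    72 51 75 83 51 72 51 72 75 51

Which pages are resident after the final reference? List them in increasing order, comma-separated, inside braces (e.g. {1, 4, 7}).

72 -> fault, frames (72)
51 -> fault, frames (72 51)
75 -> fault, evict 72, frames (51 75)
83 -> fault, evict 51, frames (75 83)
51 -> fault, evict 75, frames (83 51)
72 -> fault, evict 83, frames (51 72)
51 -> hit
72 -> hit
75 -> fault, evict 51, frames (72 75)
51 -> fault, evict 75, frames (72 51)

{51, 72}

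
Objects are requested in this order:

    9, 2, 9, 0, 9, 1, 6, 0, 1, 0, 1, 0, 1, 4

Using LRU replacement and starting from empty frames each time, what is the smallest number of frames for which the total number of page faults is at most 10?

2

f=1: 14 faults
f=2: 8 faults
f=3: 7 faults
f=4: 6 faults
f=5: 6 faults
f=6: 6 faults
Smallest f with faults ≤ 10 is 2.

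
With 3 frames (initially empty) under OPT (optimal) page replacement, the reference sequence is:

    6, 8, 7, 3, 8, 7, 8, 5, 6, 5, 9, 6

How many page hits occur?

5

6 → miss, frames [6]
8 → miss, frames [6, 8]
7 → miss, frames [6, 8, 7]
3 → miss, evict 6, frames [8, 7, 3]
8 → hit
7 → hit
8 → hit
5 → miss, evict 3, frames [8, 7, 5]
6 → miss, evict 7, frames [8, 5, 6]
5 → hit
9 → miss, evict 5, frames [8, 6, 9]
6 → hit
Hits: 5.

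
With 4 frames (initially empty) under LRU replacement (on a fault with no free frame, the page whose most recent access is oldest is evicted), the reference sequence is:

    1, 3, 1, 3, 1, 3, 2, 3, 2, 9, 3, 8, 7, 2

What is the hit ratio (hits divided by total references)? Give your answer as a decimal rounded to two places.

0.50

1 → fault, frames (1)
3 → fault, frames (1 3)
1 → hit
3 → hit
1 → hit
3 → hit
2 → fault, frames (1 3 2)
3 → hit
2 → hit
9 → fault, frames (1 3 2 9)
3 → hit
8 → fault, evict 1, frames (2 9 3 8)
7 → fault, evict 2, frames (9 3 8 7)
2 → fault, evict 9, frames (3 8 7 2)
Hits: 7 of 14 references → 7/14 = 0.5000.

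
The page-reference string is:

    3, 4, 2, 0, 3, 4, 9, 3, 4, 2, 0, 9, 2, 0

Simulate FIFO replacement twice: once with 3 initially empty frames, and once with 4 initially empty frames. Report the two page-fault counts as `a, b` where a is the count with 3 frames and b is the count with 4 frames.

9, 10

3 frames: F F F F F F F . . F F . . . → 9 faults.
4 frames: F F F F . . F F F F F F . . → 10 faults.
10 > 9: adding a frame increased faults — Belady's anomaly.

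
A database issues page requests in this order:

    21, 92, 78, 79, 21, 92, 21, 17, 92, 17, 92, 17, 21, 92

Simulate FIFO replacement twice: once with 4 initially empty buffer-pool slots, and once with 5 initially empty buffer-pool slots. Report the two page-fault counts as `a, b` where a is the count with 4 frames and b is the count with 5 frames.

4 frames: F F F F . . . F . . . . F F → 7 faults.
5 frames: F F F F . . . F . . . . . . → 5 faults.
5 < 7: adding a frame reduced faults, as is typical.

7, 5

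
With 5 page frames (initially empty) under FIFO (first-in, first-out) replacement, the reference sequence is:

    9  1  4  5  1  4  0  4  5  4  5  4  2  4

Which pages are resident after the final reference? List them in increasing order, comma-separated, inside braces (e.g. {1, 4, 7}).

9 -> miss, frames [9]
1 -> miss, frames [9, 1]
4 -> miss, frames [9, 1, 4]
5 -> miss, frames [9, 1, 4, 5]
1 -> hit
4 -> hit
0 -> miss, frames [9, 1, 4, 5, 0]
4 -> hit
5 -> hit
4 -> hit
5 -> hit
4 -> hit
2 -> miss, evict 9, frames [1, 4, 5, 0, 2]
4 -> hit

{0, 1, 2, 4, 5}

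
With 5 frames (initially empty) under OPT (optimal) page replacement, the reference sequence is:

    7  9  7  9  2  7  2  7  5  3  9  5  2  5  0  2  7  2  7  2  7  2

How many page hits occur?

7 → miss, frames {7}
9 → miss, frames {7,9}
7 → hit
9 → hit
2 → miss, frames {7,9,2}
7 → hit
2 → hit
7 → hit
5 → miss, frames {7,9,2,5}
3 → miss, frames {7,9,2,5,3}
9 → hit
5 → hit
2 → hit
5 → hit
0 → miss, evict 3, frames {7,9,2,5,0}
2 → hit
7 → hit
2 → hit
7 → hit
2 → hit
7 → hit
2 → hit
Hits: 16.

16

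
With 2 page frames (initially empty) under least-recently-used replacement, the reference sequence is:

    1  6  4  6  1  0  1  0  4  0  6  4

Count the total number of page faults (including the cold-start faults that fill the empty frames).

8

1 -> fault, frames [1]
6 -> fault, frames [1, 6]
4 -> fault, evict 1, frames [6, 4]
6 -> hit
1 -> fault, evict 4, frames [6, 1]
0 -> fault, evict 6, frames [1, 0]
1 -> hit
0 -> hit
4 -> fault, evict 1, frames [0, 4]
0 -> hit
6 -> fault, evict 4, frames [0, 6]
4 -> fault, evict 0, frames [6, 4]
Page faults: 8.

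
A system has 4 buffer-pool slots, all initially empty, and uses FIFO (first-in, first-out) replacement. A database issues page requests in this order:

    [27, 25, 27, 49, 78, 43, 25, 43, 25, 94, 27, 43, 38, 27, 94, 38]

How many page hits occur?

27: fault, frames {27}
25: fault, frames {27,25}
27: hit
49: fault, frames {27,25,49}
78: fault, frames {27,25,49,78}
43: fault, evict 27, frames {25,49,78,43}
25: hit
43: hit
25: hit
94: fault, evict 25, frames {49,78,43,94}
27: fault, evict 49, frames {78,43,94,27}
43: hit
38: fault, evict 78, frames {43,94,27,38}
27: hit
94: hit
38: hit
Hits: 8.

8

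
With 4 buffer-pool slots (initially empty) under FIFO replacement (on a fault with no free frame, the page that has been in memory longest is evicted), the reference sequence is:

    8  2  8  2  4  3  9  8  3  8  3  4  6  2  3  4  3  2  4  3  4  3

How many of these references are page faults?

10

8 → miss, frames [8]
2 → miss, frames [8, 2]
8 → hit
2 → hit
4 → miss, frames [8, 2, 4]
3 → miss, frames [8, 2, 4, 3]
9 → miss, evict 8, frames [2, 4, 3, 9]
8 → miss, evict 2, frames [4, 3, 9, 8]
3 → hit
8 → hit
3 → hit
4 → hit
6 → miss, evict 4, frames [3, 9, 8, 6]
2 → miss, evict 3, frames [9, 8, 6, 2]
3 → miss, evict 9, frames [8, 6, 2, 3]
4 → miss, evict 8, frames [6, 2, 3, 4]
3 → hit
2 → hit
4 → hit
3 → hit
4 → hit
3 → hit
Page faults: 10.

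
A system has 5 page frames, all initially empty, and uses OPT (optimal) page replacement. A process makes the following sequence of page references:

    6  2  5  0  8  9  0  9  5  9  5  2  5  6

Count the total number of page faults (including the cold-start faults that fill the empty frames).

6

6: miss, frames (6)
2: miss, frames (6 2)
5: miss, frames (6 2 5)
0: miss, frames (6 2 5 0)
8: miss, frames (6 2 5 0 8)
9: miss, evict 8, frames (6 2 5 0 9)
0: hit
9: hit
5: hit
9: hit
5: hit
2: hit
5: hit
6: hit
Page faults: 6.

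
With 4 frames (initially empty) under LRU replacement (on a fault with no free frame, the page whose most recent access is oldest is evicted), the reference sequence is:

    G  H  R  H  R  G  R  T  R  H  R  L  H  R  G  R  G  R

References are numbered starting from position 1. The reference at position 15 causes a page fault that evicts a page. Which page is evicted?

pos 1: G: fault, frames (G)
pos 2: H: fault, frames (G H)
pos 3: R: fault, frames (G H R)
pos 4: H: hit
pos 5: R: hit
pos 6: G: hit
pos 7: R: hit
pos 8: T: fault, frames (H G R T)
pos 9: R: hit
pos 10: H: hit
pos 11: R: hit
pos 12: L: fault, evict G, frames (T H R L)
pos 13: H: hit
pos 14: R: hit
pos 15: G: fault, evict T, frames (L H R G)
At position 15, page T is evicted.

T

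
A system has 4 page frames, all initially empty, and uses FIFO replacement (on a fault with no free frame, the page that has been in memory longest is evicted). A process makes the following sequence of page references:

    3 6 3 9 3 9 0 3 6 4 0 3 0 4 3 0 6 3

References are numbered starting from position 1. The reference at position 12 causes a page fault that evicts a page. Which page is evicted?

6

pos 1: 3 -> fault, frames {3}
pos 2: 6 -> fault, frames {3,6}
pos 3: 3 -> hit
pos 4: 9 -> fault, frames {3,6,9}
pos 5: 3 -> hit
pos 6: 9 -> hit
pos 7: 0 -> fault, frames {3,6,9,0}
pos 8: 3 -> hit
pos 9: 6 -> hit
pos 10: 4 -> fault, evict 3, frames {6,9,0,4}
pos 11: 0 -> hit
pos 12: 3 -> fault, evict 6, frames {9,0,4,3}
At position 12, page 6 is evicted.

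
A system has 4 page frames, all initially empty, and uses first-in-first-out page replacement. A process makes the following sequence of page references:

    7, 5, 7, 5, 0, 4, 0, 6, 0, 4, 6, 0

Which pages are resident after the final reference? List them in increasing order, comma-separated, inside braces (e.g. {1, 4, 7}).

{0, 4, 5, 6}

7 → fault, frames {7}
5 → fault, frames {7,5}
7 → hit
5 → hit
0 → fault, frames {7,5,0}
4 → fault, frames {7,5,0,4}
0 → hit
6 → fault, evict 7, frames {5,0,4,6}
0 → hit
4 → hit
6 → hit
0 → hit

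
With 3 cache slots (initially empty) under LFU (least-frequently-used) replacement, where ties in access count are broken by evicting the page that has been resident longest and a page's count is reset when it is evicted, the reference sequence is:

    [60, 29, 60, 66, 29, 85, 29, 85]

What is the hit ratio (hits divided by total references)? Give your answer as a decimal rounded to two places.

60: fault, frames {60}
29: fault, frames {60,29}
60: hit
66: fault, frames {60,29,66}
29: hit
85: fault, evict 66, frames {60,29,85}
29: hit
85: hit
Hits: 4 of 8 references → 4/8 = 0.5000.

0.50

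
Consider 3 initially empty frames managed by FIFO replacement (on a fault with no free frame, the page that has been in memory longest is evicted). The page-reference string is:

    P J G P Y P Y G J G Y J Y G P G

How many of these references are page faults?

9

P -> miss, frames {P}
J -> miss, frames {P,J}
G -> miss, frames {P,J,G}
P -> hit
Y -> miss, evict P, frames {J,G,Y}
P -> miss, evict J, frames {G,Y,P}
Y -> hit
G -> hit
J -> miss, evict G, frames {Y,P,J}
G -> miss, evict Y, frames {P,J,G}
Y -> miss, evict P, frames {J,G,Y}
J -> hit
Y -> hit
G -> hit
P -> miss, evict J, frames {G,Y,P}
G -> hit
Page faults: 9.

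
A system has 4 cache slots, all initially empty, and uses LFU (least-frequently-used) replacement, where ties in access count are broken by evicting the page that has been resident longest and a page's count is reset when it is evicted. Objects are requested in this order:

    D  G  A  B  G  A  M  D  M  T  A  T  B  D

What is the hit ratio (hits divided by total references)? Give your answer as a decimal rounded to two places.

0.36

D → fault, frames [D]
G → fault, frames [D, G]
A → fault, frames [D, G, A]
B → fault, frames [D, G, A, B]
G → hit
A → hit
M → fault, evict D, frames [G, A, B, M]
D → fault, evict B, frames [G, A, M, D]
M → hit
T → fault, evict D, frames [G, A, M, T]
A → hit
T → hit
B → fault, evict G, frames [A, M, T, B]
D → fault, evict B, frames [A, M, T, D]
Hits: 5 of 14 references → 5/14 = 0.3571.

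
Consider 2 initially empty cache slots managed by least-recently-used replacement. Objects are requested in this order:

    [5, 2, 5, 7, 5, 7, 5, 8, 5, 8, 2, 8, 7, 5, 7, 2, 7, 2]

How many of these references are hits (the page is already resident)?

5 -> fault, frames {5}
2 -> fault, frames {5,2}
5 -> hit
7 -> fault, evict 2, frames {5,7}
5 -> hit
7 -> hit
5 -> hit
8 -> fault, evict 7, frames {5,8}
5 -> hit
8 -> hit
2 -> fault, evict 5, frames {8,2}
8 -> hit
7 -> fault, evict 2, frames {8,7}
5 -> fault, evict 8, frames {7,5}
7 -> hit
2 -> fault, evict 5, frames {7,2}
7 -> hit
2 -> hit
Hits: 10.

10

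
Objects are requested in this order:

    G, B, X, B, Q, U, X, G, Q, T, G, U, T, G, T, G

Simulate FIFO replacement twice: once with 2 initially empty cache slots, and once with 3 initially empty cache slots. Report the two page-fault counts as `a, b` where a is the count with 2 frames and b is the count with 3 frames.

13, 7

2 frames: F F F . F F F F F F F F F F . . → 13 faults.
3 frames: F F F . F F . F . F . . . . . . → 7 faults.
7 < 13: adding a frame reduced faults, as is typical.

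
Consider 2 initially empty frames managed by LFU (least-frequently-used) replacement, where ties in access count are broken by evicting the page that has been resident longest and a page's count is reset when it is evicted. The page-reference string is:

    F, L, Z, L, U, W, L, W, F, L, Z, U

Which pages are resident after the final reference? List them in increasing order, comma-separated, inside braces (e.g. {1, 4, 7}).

F: miss, frames {F}
L: miss, frames {F,L}
Z: miss, evict F, frames {L,Z}
L: hit
U: miss, evict Z, frames {L,U}
W: miss, evict U, frames {L,W}
L: hit
W: hit
F: miss, evict W, frames {L,F}
L: hit
Z: miss, evict F, frames {L,Z}
U: miss, evict Z, frames {L,U}

{L, U}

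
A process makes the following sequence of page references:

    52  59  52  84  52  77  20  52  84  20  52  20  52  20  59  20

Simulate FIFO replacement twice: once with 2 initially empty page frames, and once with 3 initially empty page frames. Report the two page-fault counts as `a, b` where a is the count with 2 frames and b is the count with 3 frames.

12, 9

2 frames: F F . F F F F F F F F . . . F F → 12 faults.
3 frames: F F . F . F F F F . . . . . F F → 9 faults.
9 < 12: adding a frame reduced faults, as is typical.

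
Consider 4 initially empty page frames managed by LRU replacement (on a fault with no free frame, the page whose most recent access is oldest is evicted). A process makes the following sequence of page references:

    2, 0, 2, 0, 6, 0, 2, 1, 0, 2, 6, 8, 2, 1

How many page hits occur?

8

2 -> fault, frames {2}
0 -> fault, frames {2,0}
2 -> hit
0 -> hit
6 -> fault, frames {2,0,6}
0 -> hit
2 -> hit
1 -> fault, frames {6,0,2,1}
0 -> hit
2 -> hit
6 -> hit
8 -> fault, evict 1, frames {0,2,6,8}
2 -> hit
1 -> fault, evict 0, frames {6,8,2,1}
Hits: 8.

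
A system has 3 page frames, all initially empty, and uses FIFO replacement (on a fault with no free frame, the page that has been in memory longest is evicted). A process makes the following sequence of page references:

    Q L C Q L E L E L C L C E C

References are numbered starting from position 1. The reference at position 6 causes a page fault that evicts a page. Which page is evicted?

Q

pos 1: Q -> miss, frames [Q]
pos 2: L -> miss, frames [Q, L]
pos 3: C -> miss, frames [Q, L, C]
pos 4: Q -> hit
pos 5: L -> hit
pos 6: E -> miss, evict Q, frames [L, C, E]
At position 6, page Q is evicted.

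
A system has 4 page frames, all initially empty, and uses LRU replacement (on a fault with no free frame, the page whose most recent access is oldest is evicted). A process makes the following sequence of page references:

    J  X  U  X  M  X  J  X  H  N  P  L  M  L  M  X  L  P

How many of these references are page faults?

10

J → fault, frames {J}
X → fault, frames {J,X}
U → fault, frames {J,X,U}
X → hit
M → fault, frames {J,U,X,M}
X → hit
J → hit
X → hit
H → fault, evict U, frames {M,J,X,H}
N → fault, evict M, frames {J,X,H,N}
P → fault, evict J, frames {X,H,N,P}
L → fault, evict X, frames {H,N,P,L}
M → fault, evict H, frames {N,P,L,M}
L → hit
M → hit
X → fault, evict N, frames {P,L,M,X}
L → hit
P → hit
Page faults: 10.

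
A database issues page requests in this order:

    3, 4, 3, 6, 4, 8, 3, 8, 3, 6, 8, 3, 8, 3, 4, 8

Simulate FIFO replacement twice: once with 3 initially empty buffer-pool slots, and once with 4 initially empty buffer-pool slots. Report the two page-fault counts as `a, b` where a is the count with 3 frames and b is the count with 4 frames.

3 frames: F F . F . F F . . . . . . . F . → 6 faults.
4 frames: F F . F . F . . . . . . . . . . → 4 faults.
4 < 6: adding a frame reduced faults, as is typical.

6, 4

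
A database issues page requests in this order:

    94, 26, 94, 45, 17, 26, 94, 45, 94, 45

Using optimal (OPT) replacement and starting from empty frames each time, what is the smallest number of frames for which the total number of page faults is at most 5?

3

f=1: 10 faults
f=2: 6 faults
f=3: 5 faults
f=4: 4 faults
Smallest f with faults ≤ 5 is 3.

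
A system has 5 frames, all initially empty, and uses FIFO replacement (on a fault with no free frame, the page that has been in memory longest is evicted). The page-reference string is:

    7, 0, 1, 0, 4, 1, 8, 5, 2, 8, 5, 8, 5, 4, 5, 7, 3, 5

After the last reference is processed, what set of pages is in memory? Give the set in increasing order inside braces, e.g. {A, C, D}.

7: fault, frames (7)
0: fault, frames (7 0)
1: fault, frames (7 0 1)
0: hit
4: fault, frames (7 0 1 4)
1: hit
8: fault, frames (7 0 1 4 8)
5: fault, evict 7, frames (0 1 4 8 5)
2: fault, evict 0, frames (1 4 8 5 2)
8: hit
5: hit
8: hit
5: hit
4: hit
5: hit
7: fault, evict 1, frames (4 8 5 2 7)
3: fault, evict 4, frames (8 5 2 7 3)
5: hit

{2, 3, 5, 7, 8}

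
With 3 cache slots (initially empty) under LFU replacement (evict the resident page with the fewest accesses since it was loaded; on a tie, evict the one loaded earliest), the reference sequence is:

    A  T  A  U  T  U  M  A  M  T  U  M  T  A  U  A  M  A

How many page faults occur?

9

A: fault, frames [A]
T: fault, frames [A, T]
A: hit
U: fault, frames [A, T, U]
T: hit
U: hit
M: fault, evict A, frames [T, U, M]
A: fault, evict M, frames [T, U, A]
M: fault, evict A, frames [T, U, M]
T: hit
U: hit
M: hit
T: hit
A: fault, evict M, frames [T, U, A]
U: hit
A: hit
M: fault, evict A, frames [T, U, M]
A: fault, evict M, frames [T, U, A]
Page faults: 9.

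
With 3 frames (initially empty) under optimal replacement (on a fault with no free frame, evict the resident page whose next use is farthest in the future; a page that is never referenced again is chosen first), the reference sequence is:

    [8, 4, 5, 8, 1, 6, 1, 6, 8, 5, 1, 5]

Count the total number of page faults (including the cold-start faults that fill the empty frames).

6

8 -> miss, frames (8)
4 -> miss, frames (8 4)
5 -> miss, frames (8 4 5)
8 -> hit
1 -> miss, evict 4, frames (8 5 1)
6 -> miss, evict 5, frames (8 1 6)
1 -> hit
6 -> hit
8 -> hit
5 -> miss, evict 6, frames (8 1 5)
1 -> hit
5 -> hit
Page faults: 6.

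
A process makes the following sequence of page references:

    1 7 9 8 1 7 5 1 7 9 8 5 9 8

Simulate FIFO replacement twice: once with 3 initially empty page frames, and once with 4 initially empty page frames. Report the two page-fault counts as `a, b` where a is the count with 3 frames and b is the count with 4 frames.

9, 10

3 frames: F F F F F F F . . F F . . . → 9 faults.
4 frames: F F F F . . F F F F F F . . → 10 faults.
10 > 9: adding a frame increased faults — Belady's anomaly.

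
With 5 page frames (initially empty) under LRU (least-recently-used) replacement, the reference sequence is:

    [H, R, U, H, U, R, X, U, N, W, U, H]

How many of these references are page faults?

7

H -> fault, frames (H)
R -> fault, frames (H R)
U -> fault, frames (H R U)
H -> hit
U -> hit
R -> hit
X -> fault, frames (H U R X)
U -> hit
N -> fault, frames (H R X U N)
W -> fault, evict H, frames (R X U N W)
U -> hit
H -> fault, evict R, frames (X N W U H)
Page faults: 7.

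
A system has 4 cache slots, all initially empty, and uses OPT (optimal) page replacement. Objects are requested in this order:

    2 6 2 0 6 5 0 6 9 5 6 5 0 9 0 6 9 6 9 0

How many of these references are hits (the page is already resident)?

2 → fault, frames [2]
6 → fault, frames [2, 6]
2 → hit
0 → fault, frames [2, 6, 0]
6 → hit
5 → fault, frames [2, 6, 0, 5]
0 → hit
6 → hit
9 → fault, evict 2, frames [6, 0, 5, 9]
5 → hit
6 → hit
5 → hit
0 → hit
9 → hit
0 → hit
6 → hit
9 → hit
6 → hit
9 → hit
0 → hit
Hits: 15.

15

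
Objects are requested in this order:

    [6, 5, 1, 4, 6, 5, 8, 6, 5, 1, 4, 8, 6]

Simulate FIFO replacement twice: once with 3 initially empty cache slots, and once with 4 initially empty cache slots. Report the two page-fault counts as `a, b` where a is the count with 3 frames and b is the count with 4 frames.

3 frames: F F F F F F F . . F F . F → 10 faults.
4 frames: F F F F . . F F F F F F F → 11 faults.
11 > 10: adding a frame increased faults — Belady's anomaly.

10, 11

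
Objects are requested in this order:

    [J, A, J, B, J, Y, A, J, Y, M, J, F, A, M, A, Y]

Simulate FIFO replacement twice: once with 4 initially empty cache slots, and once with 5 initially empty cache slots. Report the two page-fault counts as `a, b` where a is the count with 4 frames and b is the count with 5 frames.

4 frames: F F . F . F . . . F F F F . . F → 9 faults.
5 frames: F F . F . F . . . F . F . . . . → 6 faults.
6 < 9: adding a frame reduced faults, as is typical.

9, 6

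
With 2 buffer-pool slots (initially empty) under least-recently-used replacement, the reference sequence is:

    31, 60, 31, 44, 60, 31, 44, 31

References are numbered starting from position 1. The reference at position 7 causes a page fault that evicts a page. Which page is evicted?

pos 1: 31: miss, frames [31]
pos 2: 60: miss, frames [31, 60]
pos 3: 31: hit
pos 4: 44: miss, evict 60, frames [31, 44]
pos 5: 60: miss, evict 31, frames [44, 60]
pos 6: 31: miss, evict 44, frames [60, 31]
pos 7: 44: miss, evict 60, frames [31, 44]
At position 7, page 60 is evicted.

60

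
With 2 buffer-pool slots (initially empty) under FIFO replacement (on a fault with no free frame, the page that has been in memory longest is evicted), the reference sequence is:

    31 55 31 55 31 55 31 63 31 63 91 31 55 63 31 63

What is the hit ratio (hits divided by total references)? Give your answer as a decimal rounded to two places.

0.50

31 → fault, frames {31}
55 → fault, frames {31,55}
31 → hit
55 → hit
31 → hit
55 → hit
31 → hit
63 → fault, evict 31, frames {55,63}
31 → fault, evict 55, frames {63,31}
63 → hit
91 → fault, evict 63, frames {31,91}
31 → hit
55 → fault, evict 31, frames {91,55}
63 → fault, evict 91, frames {55,63}
31 → fault, evict 55, frames {63,31}
63 → hit
Hits: 8 of 16 references → 8/16 = 0.5000.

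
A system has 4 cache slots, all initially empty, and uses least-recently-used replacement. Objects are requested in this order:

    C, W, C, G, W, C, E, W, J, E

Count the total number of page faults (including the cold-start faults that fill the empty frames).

5

C → fault, frames [C]
W → fault, frames [C, W]
C → hit
G → fault, frames [W, C, G]
W → hit
C → hit
E → fault, frames [G, W, C, E]
W → hit
J → fault, evict G, frames [C, E, W, J]
E → hit
Page faults: 5.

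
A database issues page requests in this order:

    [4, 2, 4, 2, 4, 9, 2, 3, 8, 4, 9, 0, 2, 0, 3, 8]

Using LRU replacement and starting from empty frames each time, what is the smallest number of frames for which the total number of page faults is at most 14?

2

f=1: 16 faults
f=2: 12 faults
f=3: 11 faults
f=4: 11 faults
f=5: 9 faults
f=6: 6 faults
Smallest f with faults ≤ 14 is 2.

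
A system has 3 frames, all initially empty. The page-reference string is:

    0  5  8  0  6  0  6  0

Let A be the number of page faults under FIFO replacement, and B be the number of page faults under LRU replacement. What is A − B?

Under FIFO: F F F . F F . . → 5 faults.
Under LRU: F F F . F . . . → 4 faults.
A − B = 5 − 4 = 1.

1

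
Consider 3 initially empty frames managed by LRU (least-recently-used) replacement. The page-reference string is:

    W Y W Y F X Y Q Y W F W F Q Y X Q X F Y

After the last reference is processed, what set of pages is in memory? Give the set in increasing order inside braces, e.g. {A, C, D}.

W: fault, frames (W)
Y: fault, frames (W Y)
W: hit
Y: hit
F: fault, frames (W Y F)
X: fault, evict W, frames (Y F X)
Y: hit
Q: fault, evict F, frames (X Y Q)
Y: hit
W: fault, evict X, frames (Q Y W)
F: fault, evict Q, frames (Y W F)
W: hit
F: hit
Q: fault, evict Y, frames (W F Q)
Y: fault, evict W, frames (F Q Y)
X: fault, evict F, frames (Q Y X)
Q: hit
X: hit
F: fault, evict Y, frames (Q X F)
Y: fault, evict Q, frames (X F Y)

{F, X, Y}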